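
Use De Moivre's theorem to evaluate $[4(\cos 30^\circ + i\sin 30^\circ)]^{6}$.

By De Moivre: z^n = r^n(cos(nθ) + i sin(nθ))
= 4^6(cos(6*30°) + i sin(6*30°))
= 4096(cos 180° + i sin 180°)
= -4096


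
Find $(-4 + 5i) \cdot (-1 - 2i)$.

(a1*a2 - b1*b2) + (a1*b2 + b1*a2)i
= (4 - (-10)) + (8 + (-5))i
= 14 + 3i


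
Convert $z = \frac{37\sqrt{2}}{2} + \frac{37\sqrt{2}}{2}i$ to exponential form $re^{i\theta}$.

r = |z| = sqrt((37*sqrt(2)/2)^2 + (37*sqrt(2)/2)^2) = sqrt(1369/2 + 1369/2) = sqrt(1369) = 37
θ = arctan(b/a) = arctan(26.163/26.163) (quadrant-adjusted) = 45° = π/4
z = 37e^(i*π/4)


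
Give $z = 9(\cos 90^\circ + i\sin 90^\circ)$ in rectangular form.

a = r cos θ = 9 * 0 = 0
b = r sin θ = 9 * 1 = 9
z = 9i


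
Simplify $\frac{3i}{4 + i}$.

Multiply numerator and denominator by conjugate (4 - i):
= (3i)(4 - i) / (4^2 + 1^2)
= (3 + 12i) / 17
= 3/17 + (12/17)i


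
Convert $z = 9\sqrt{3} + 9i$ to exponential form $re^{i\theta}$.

r = |z| = sqrt((9*sqrt(3))^2 + (9)^2) = sqrt(243 + 81) = sqrt(324) = 18
θ = arctan(b/a) = arctan(9/15.5885) (quadrant-adjusted) = 30° = π/6
z = 18e^(i*π/6)


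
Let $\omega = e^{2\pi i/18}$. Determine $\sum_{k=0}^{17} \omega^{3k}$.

Let ζ = ω^3 = e^(2πi·3/18). Since 18 ∤ 3, ζ ≠ 1.
Sum = Σ_{k=0}^{17} ζ^k = (ζ^18 - 1)/(ζ - 1) = (ω^{3·18} - 1)/(ζ - 1) = (1 - 1)/(ζ - 1) = 0


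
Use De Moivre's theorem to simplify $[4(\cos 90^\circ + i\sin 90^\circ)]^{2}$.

By De Moivre: z^n = r^n(cos(nθ) + i sin(nθ))
= 4^2(cos(2*90°) + i sin(2*90°))
= 16(cos 180° + i sin 180°)
= -16


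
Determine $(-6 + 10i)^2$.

(a + bi)^2 = a^2 - b^2 + 2abi
= (-6)^2 - 10^2 + 2*(-6)*10i
= -64 - 120i


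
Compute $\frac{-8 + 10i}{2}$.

Divisor is real, so divide each part by 2:
= -4 + 5i


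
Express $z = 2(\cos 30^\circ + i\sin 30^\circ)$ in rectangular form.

a = r cos θ = 2 * sqrt(3)/2 = sqrt(3)
b = r sin θ = 2 * 1/2 = 1
z = sqrt(3) + i


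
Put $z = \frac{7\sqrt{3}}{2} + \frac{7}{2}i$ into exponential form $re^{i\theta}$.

r = |z| = sqrt((7*sqrt(3)/2)^2 + (7/2)^2) = sqrt(147/4 + 49/4) = sqrt(49) = 7
θ = arctan(b/a) = arctan(3.5/6.0622) (quadrant-adjusted) = 30° = π/6
z = 7e^(i*π/6)


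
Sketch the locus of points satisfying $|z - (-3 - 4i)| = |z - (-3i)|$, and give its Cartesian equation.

|z - z1| = |z - z2| means z is equidistant from z1 and z2,
i.e. the perpendicular bisector of the segment from (-3, -4) to (0, -3) (midpoint (-3/2, -7/2)).
With z = x + yi, square both sides:
(x - (-3))^2 + (y - (-4))^2 = (x - 0)^2 + (y - (-3))^2
The x^2 and y^2 terms cancel: 6x + 2y = 9 - 25 = -16
Simplify: 3x + y = -8
Locus: Perpendicular bisector of the segment from (-3, -4) to (0, -3): the line 3x + y = -8


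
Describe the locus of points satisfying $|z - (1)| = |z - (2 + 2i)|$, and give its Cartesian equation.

|z - z1| = |z - z2| means z is equidistant from z1 and z2,
i.e. the perpendicular bisector of the segment from (1, 0) to (2, 2) (midpoint (3/2, 1)).
With z = x + yi, square both sides:
(x - 1)^2 + (y - 0)^2 = (x - 2)^2 + (y - 2)^2
The x^2 and y^2 terms cancel: 2x + 4y = 8 - 1 = 7
Simplify: 2x + 4y = 7
Locus: Perpendicular bisector of the segment from (1, 0) to (2, 2): the line 2x + 4y = 7


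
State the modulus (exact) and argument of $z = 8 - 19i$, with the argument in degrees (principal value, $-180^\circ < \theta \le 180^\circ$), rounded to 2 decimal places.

|z| = sqrt(8^2 + (-19)^2) = sqrt(425)
arg(z) = arctan(b/a) = arctan(-19/8) (quadrant-adjusted) = -67.17°


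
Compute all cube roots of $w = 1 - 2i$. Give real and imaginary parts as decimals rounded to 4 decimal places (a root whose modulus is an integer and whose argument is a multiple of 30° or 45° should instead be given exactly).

|w| = sqrt(5) ≈ 2.236068, arg(w) ≈ 296.565051°
Root modulus = sqrt(5)^(1/3) ≈ 1.307660
Root arguments: θ_k = (arg(w) + 360°k)/3 for k = 0, 1, ..., 2
Compute each root as (root modulus)(cos θ_k + i sin θ_k) using full-precision intermediates, then round to 4 decimal places.
Roots: -0.2013 + 1.2921i, -1.0183 - 0.8204i, 1.2196 - 0.4717i


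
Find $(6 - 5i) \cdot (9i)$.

(a1*a2 - b1*b2) + (a1*b2 + b1*a2)i
= (0 - (-45)) + (54 + 0)i
= 45 + 54i


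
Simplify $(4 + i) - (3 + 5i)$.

(4 - 3) + (1 - 5)i = 1 - 4i


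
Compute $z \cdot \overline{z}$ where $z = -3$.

z * conjugate(z) = |z|^2 = a^2 + b^2
= (-3)^2 + 0^2 = 9


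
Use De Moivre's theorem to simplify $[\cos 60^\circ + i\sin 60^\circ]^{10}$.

By De Moivre: z^n = r^n(cos(nθ) + i sin(nθ))
= 1^10(cos(10*60°) + i sin(10*60°))
= 1(cos 240° + i sin 240°)
= -1/2 - (sqrt(3)/2)i


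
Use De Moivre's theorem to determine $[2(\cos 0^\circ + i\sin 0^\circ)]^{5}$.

By De Moivre: z^n = r^n(cos(nθ) + i sin(nθ))
= 2^5(cos(5*0°) + i sin(5*0°))
= 32(cos 0° + i sin 0°)
= 32


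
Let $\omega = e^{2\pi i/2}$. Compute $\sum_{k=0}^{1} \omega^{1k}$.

Let ζ = ω^1 = e^(2πi·1/2). Since 2 ∤ 1, ζ ≠ 1.
Sum = Σ_{k=0}^{1} ζ^k = (ζ^2 - 1)/(ζ - 1) = (ω^{1·2} - 1)/(ζ - 1) = (1 - 1)/(ζ - 1) = 0


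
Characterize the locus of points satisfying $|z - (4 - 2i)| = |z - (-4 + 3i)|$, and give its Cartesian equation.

|z - z1| = |z - z2| means z is equidistant from z1 and z2,
i.e. the perpendicular bisector of the segment from (4, -2) to (-4, 3) (midpoint (0, 1/2)).
With z = x + yi, square both sides:
(x - 4)^2 + (y - (-2))^2 = (x - (-4))^2 + (y - 3)^2
The x^2 and y^2 terms cancel: -16x + 10y = 25 - 20 = 5
Simplify: 16x - 10y = -5
Locus: Perpendicular bisector of the segment from (4, -2) to (-4, 3): the line 16x - 10y = -5


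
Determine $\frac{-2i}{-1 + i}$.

Multiply numerator and denominator by conjugate (-1 - i):
= (-2i)(-1 - i) / ((-1)^2 + 1^2)
= (-2 + 2i) / 2
= -1 + i


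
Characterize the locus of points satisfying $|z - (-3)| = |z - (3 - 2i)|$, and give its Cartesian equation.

|z - z1| = |z - z2| means z is equidistant from z1 and z2,
i.e. the perpendicular bisector of the segment from (-3, 0) to (3, -2) (midpoint (0, -1)).
With z = x + yi, square both sides:
(x - (-3))^2 + (y - 0)^2 = (x - 3)^2 + (y - (-2))^2
The x^2 and y^2 terms cancel: 12x + (-4)y = 13 - 9 = 4
Simplify: 3x - y = 1
Locus: Perpendicular bisector of the segment from (-3, 0) to (3, -2): the line 3x - y = 1


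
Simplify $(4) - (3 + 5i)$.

(4 - 3) + (0 - 5)i = 1 - 5i


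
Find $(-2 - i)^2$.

(a + bi)^2 = a^2 - b^2 + 2abi
= (-2)^2 - (-1)^2 + 2*(-2)*(-1)i
= 3 + 4i


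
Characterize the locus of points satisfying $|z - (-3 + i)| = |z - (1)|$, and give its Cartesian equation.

|z - z1| = |z - z2| means z is equidistant from z1 and z2,
i.e. the perpendicular bisector of the segment from (-3, 1) to (1, 0) (midpoint (-1, 1/2)).
With z = x + yi, square both sides:
(x - (-3))^2 + (y - 1)^2 = (x - 1)^2 + (y - 0)^2
The x^2 and y^2 terms cancel: 8x + (-2)y = 1 - 10 = -9
Simplify: 8x - 2y = -9
Locus: Perpendicular bisector of the segment from (-3, 1) to (1, 0): the line 8x - 2y = -9


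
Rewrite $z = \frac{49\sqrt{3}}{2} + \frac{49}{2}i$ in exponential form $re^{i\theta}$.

r = |z| = sqrt((49*sqrt(3)/2)^2 + (49/2)^2) = sqrt(7203/4 + 2401/4) = sqrt(2401) = 49
θ = arctan(b/a) = arctan(24.5/42.4352) (quadrant-adjusted) = 30° = π/6
z = 49e^(i*π/6)


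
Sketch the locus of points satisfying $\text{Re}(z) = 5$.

Re(z) = x where z = x + yi; the equation x = 5 is satisfied by all points with that x-coordinate
Locus: Vertical line x = 5


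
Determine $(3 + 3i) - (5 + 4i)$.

(3 - 5) + (3 - 4)i = -2 - i


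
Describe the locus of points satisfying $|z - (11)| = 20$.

|z - z0| = r describes a circle centered at z0 with radius r
Here z0 = 11 and r = 20
Locus: Circle centered at (11, 0) with radius 20


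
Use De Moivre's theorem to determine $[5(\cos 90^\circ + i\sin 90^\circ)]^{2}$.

By De Moivre: z^n = r^n(cos(nθ) + i sin(nθ))
= 5^2(cos(2*90°) + i sin(2*90°))
= 25(cos 180° + i sin 180°)
= -25


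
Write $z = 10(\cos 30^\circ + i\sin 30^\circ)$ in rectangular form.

a = r cos θ = 10 * sqrt(3)/2 = 5*sqrt(3)
b = r sin θ = 10 * 1/2 = 5
z = 5*sqrt(3) + 5i


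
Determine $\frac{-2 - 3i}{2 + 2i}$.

Multiply numerator and denominator by conjugate (2 - 2i):
= (-2 - 3i)(2 - 2i) / (2^2 + 2^2)
= (-10 - 2i) / 8
Divide through by 2: (-5 - i) / 4
= -5/4 - (1/4)i


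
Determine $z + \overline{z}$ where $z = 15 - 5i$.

z + conjugate(z) = (a + bi) + (a - bi) = 2a
= 2 * 15 = 30


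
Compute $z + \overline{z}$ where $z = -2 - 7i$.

z + conjugate(z) = (a + bi) + (a - bi) = 2a
= 2 * (-2) = -4


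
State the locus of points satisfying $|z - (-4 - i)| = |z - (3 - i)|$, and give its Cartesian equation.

|z - z1| = |z - z2| means z is equidistant from z1 and z2,
i.e. the perpendicular bisector of the segment from (-4, -1) to (3, -1) (midpoint (-1/2, -1)).
With z = x + yi, square both sides:
(x - (-4))^2 + (y - (-1))^2 = (x - 3)^2 + (y - (-1))^2
The x^2 and y^2 terms cancel: 14x + 0y = 10 - 17 = -7
Simplify: x = -1/2
Locus: Perpendicular bisector of the segment from (-4, -1) to (3, -1): the line x = -1/2


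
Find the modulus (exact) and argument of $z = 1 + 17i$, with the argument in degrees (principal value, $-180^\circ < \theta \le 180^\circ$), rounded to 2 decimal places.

|z| = sqrt(1^2 + 17^2) = sqrt(290)
arg(z) = arctan(b/a) = arctan(17/1) (quadrant-adjusted) = 86.63°


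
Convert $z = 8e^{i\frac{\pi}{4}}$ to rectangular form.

a = r cos θ = 8 * sqrt(2)/2 = 4*sqrt(2)
b = r sin θ = 8 * sqrt(2)/2 = 4*sqrt(2)
z = 4*sqrt(2) + 4*sqrt(2)i


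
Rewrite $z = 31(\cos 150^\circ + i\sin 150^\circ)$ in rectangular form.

a = r cos θ = 31 * -sqrt(3)/2 = -31*sqrt(3)/2
b = r sin θ = 31 * 1/2 = 31/2
z = -31*sqrt(3)/2 + (31/2)i


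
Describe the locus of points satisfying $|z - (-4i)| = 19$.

|z - z0| = r describes a circle centered at z0 with radius r
Here z0 = -4i and r = 19
Locus: Circle centered at (0, -4) with radius 19


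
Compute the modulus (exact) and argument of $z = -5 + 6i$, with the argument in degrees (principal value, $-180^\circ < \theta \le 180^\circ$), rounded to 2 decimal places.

|z| = sqrt((-5)^2 + 6^2) = sqrt(61)
arg(z) = arctan(b/a) = arctan(6/-5) (quadrant-adjusted) = 129.81°


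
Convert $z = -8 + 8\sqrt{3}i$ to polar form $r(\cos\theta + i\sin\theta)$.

r = |z| = sqrt(a^2 + b^2) = sqrt((-8)^2 + (8*sqrt(3))^2) = sqrt(64 + 192) = sqrt(256) = 16
θ = arctan(b/a) = arctan(13.8564/-8) (quadrant-adjusted) = 120°
z = 16(cos 120° + i sin 120°)


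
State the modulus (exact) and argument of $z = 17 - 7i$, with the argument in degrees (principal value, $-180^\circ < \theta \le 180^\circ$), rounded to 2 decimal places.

|z| = sqrt(17^2 + (-7)^2) = sqrt(338)
arg(z) = arctan(b/a) = arctan(-7/17) (quadrant-adjusted) = -22.38°


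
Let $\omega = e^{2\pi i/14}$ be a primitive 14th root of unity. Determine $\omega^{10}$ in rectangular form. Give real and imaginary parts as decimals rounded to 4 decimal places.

ω^10 = e^(2πi·10/14) = e^(i·10π/7)
= cos(10π/7) + i sin(10π/7)
= -0.2225 - 0.9749i


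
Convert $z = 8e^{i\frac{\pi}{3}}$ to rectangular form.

a = r cos θ = 8 * 1/2 = 4
b = r sin θ = 8 * sqrt(3)/2 = 4*sqrt(3)
z = 4 + 4*sqrt(3)i


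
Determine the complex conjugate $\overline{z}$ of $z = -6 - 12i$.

If z = a + bi, then conjugate(z) = a - bi
conjugate(-6 - 12i) = -6 + 12i


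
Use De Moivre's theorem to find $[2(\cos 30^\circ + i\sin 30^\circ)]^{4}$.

By De Moivre: z^n = r^n(cos(nθ) + i sin(nθ))
= 2^4(cos(4*30°) + i sin(4*30°))
= 16(cos 120° + i sin 120°)
= -8 + 8*sqrt(3)i


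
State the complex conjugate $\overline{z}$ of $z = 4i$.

If z = a + bi, then conjugate(z) = a - bi
conjugate(4i) = -4i


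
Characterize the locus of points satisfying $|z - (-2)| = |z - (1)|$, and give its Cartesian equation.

|z - z1| = |z - z2| means z is equidistant from z1 and z2,
i.e. the perpendicular bisector of the segment from (-2, 0) to (1, 0) (midpoint (-1/2, 0)).
With z = x + yi, square both sides:
(x - (-2))^2 + (y - 0)^2 = (x - 1)^2 + (y - 0)^2
The x^2 and y^2 terms cancel: 6x + 0y = 1 - 4 = -3
Simplify: x = -1/2
Locus: Perpendicular bisector of the segment from (-2, 0) to (1, 0): the line x = -1/2


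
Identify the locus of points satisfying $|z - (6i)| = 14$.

|z - z0| = r describes a circle centered at z0 with radius r
Here z0 = 6i and r = 14
Locus: Circle centered at (0, 6) with radius 14


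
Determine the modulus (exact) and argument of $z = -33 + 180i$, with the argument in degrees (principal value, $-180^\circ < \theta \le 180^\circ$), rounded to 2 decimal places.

|z| = sqrt((-33)^2 + 180^2) = 183
arg(z) = arctan(b/a) = arctan(180/-33) (quadrant-adjusted) = 100.39°


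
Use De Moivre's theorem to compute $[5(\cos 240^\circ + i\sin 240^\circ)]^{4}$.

By De Moivre: z^n = r^n(cos(nθ) + i sin(nθ))
= 5^4(cos(4*240°) + i sin(4*240°))
= 625(cos 240° + i sin 240°)
= -625/2 - (625*sqrt(3)/2)i


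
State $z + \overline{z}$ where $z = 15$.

z + conjugate(z) = (a + bi) + (a - bi) = 2a
= 2 * 15 = 30


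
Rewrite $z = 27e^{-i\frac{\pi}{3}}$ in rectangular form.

a = r cos θ = 27 * 1/2 = 27/2
b = r sin θ = 27 * -sqrt(3)/2 = -27*sqrt(3)/2
z = 27/2 - (27*sqrt(3)/2)i


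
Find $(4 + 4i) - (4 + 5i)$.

(4 - 4) + (4 - 5)i = -i


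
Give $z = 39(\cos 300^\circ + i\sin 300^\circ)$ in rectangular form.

a = r cos θ = 39 * 1/2 = 39/2
b = r sin θ = 39 * -sqrt(3)/2 = -39*sqrt(3)/2
z = 39/2 - (39*sqrt(3)/2)i


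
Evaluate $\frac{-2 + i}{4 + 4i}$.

Multiply numerator and denominator by conjugate (4 - 4i):
= (-2 + i)(4 - 4i) / (4^2 + 4^2)
= (-4 + 12i) / 32
Divide through by 4: (-1 + 3i) / 8
= -1/8 + (3/8)i


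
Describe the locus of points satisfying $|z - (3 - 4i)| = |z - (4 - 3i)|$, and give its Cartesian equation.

|z - z1| = |z - z2| means z is equidistant from z1 and z2,
i.e. the perpendicular bisector of the segment from (3, -4) to (4, -3) (midpoint (7/2, -7/2)).
With z = x + yi, square both sides:
(x - 3)^2 + (y - (-4))^2 = (x - 4)^2 + (y - (-3))^2
The x^2 and y^2 terms cancel: 2x + 2y = 25 - 25 = 0
Simplify: x + y = 0
Locus: Perpendicular bisector of the segment from (3, -4) to (4, -3): the line x + y = 0


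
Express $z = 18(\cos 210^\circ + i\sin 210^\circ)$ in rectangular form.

a = r cos θ = 18 * -sqrt(3)/2 = -9*sqrt(3)
b = r sin θ = 18 * -1/2 = -9
z = -9*sqrt(3) - 9i


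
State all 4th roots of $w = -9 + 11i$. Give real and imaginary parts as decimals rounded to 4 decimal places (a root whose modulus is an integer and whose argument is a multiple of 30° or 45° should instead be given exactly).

|w| = sqrt(202) ≈ 14.212670, arg(w) ≈ 129.289407°
Root modulus = sqrt(202)^(1/4) ≈ 1.941641
Root arguments: θ_k = (arg(w) + 360°k)/4 for k = 0, 1, ..., 3
Compute each root as (root modulus)(cos θ_k + i sin θ_k) using full-precision intermediates, then round to 4 decimal places.
Roots: 1.6408 + 1.0382i, -1.0382 + 1.6408i, -1.6408 - 1.0382i, 1.0382 - 1.6408i


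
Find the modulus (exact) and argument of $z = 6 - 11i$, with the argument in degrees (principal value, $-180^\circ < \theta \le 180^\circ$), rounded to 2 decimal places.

|z| = sqrt(6^2 + (-11)^2) = sqrt(157)
arg(z) = arctan(b/a) = arctan(-11/6) (quadrant-adjusted) = -61.39°


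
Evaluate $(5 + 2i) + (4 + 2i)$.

(5 + 4) + (2 + 2)i = 9 + 4i


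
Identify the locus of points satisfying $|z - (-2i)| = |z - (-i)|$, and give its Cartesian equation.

|z - z1| = |z - z2| means z is equidistant from z1 and z2,
i.e. the perpendicular bisector of the segment from (0, -2) to (0, -1) (midpoint (0, -3/2)).
With z = x + yi, square both sides:
(x - 0)^2 + (y - (-2))^2 = (x - 0)^2 + (y - (-1))^2
The x^2 and y^2 terms cancel: 0x + 2y = 1 - 4 = -3
Simplify: y = -3/2
Locus: Perpendicular bisector of the segment from (0, -2) to (0, -1): the line y = -3/2


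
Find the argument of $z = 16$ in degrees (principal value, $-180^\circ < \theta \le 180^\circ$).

b = 0 and a > 0, so z lies on the positive real axis: θ = 0°


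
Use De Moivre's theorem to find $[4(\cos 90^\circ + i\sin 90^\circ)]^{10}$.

By De Moivre: z^n = r^n(cos(nθ) + i sin(nθ))
= 4^10(cos(10*90°) + i sin(10*90°))
= 1048576(cos 180° + i sin 180°)
= -1048576


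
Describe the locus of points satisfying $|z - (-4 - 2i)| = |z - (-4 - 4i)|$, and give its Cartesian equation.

|z - z1| = |z - z2| means z is equidistant from z1 and z2,
i.e. the perpendicular bisector of the segment from (-4, -2) to (-4, -4) (midpoint (-4, -3)).
With z = x + yi, square both sides:
(x - (-4))^2 + (y - (-2))^2 = (x - (-4))^2 + (y - (-4))^2
The x^2 and y^2 terms cancel: 0x + (-4)y = 32 - 20 = 12
Simplify: y = -3
Locus: Perpendicular bisector of the segment from (-4, -2) to (-4, -4): the line y = -3


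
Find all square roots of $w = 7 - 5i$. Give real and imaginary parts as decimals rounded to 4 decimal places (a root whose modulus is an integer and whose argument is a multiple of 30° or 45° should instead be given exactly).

|w| = sqrt(74) ≈ 8.602325, arg(w) ≈ 324.462322°
Root modulus = sqrt(74)^(1/2) ≈ 2.932972
Root arguments: θ_k = (arg(w) + 360°k)/2 for k = 0, 1, ..., 1
Compute each root as (root modulus)(cos θ_k + i sin θ_k) using full-precision intermediates, then round to 4 decimal places.
Roots: -2.7931 + 0.8951i, 2.7931 - 0.8951i


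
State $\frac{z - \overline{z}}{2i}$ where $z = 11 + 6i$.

z - conjugate(z) = 2bi
(z - conjugate(z))/(2i) = 2bi/(2i) = b = 6


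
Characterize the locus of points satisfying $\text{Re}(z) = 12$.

Re(z) = x where z = x + yi; the equation x = 12 is satisfied by all points with that x-coordinate
Locus: Vertical line x = 12


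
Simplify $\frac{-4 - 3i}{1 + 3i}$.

Multiply numerator and denominator by conjugate (1 - 3i):
= (-4 - 3i)(1 - 3i) / (1^2 + 3^2)
= (-13 + 9i) / 10
= -13/10 + (9/10)i


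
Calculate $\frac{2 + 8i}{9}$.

Divisor is real, so divide each part by 9:
= 2/9 + (8/9)i


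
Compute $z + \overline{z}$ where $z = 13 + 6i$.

z + conjugate(z) = (a + bi) + (a - bi) = 2a
= 2 * 13 = 26


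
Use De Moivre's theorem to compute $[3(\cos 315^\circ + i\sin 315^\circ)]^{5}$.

By De Moivre: z^n = r^n(cos(nθ) + i sin(nθ))
= 3^5(cos(5*315°) + i sin(5*315°))
= 243(cos 135° + i sin 135°)
= -243*sqrt(2)/2 + (243*sqrt(2)/2)i


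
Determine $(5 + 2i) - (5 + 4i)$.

(5 - 5) + (2 - 4)i = -2i


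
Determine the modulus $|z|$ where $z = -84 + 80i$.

|z| = sqrt(a^2 + b^2) = sqrt((-84)^2 + 80^2) = sqrt(13456) = 116


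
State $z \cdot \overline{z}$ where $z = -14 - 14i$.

z * conjugate(z) = |z|^2 = a^2 + b^2
= (-14)^2 + (-14)^2 = 392


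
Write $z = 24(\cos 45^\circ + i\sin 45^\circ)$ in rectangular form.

a = r cos θ = 24 * sqrt(2)/2 = 12*sqrt(2)
b = r sin θ = 24 * sqrt(2)/2 = 12*sqrt(2)
z = 12*sqrt(2) + 12*sqrt(2)i


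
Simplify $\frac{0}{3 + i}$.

Multiply numerator and denominator by conjugate (3 - i):
= (0)(3 - i) / (3^2 + 1^2)
= (0) / 10
= 0


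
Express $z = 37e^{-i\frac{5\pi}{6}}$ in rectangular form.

a = r cos θ = 37 * -sqrt(3)/2 = -37*sqrt(3)/2
b = r sin θ = 37 * -1/2 = -37/2
z = -37*sqrt(3)/2 - (37/2)i


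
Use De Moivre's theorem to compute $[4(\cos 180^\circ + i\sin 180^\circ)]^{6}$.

By De Moivre: z^n = r^n(cos(nθ) + i sin(nθ))
= 4^6(cos(6*180°) + i sin(6*180°))
= 4096(cos 0° + i sin 0°)
= 4096


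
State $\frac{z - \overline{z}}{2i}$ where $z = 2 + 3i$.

z - conjugate(z) = 2bi
(z - conjugate(z))/(2i) = 2bi/(2i) = b = 3


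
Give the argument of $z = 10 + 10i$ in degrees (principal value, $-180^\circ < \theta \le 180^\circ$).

θ = arctan(b/a) = arctan(10/10) (quadrant-adjusted) = 45°


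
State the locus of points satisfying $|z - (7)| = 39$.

|z - z0| = r describes a circle centered at z0 with radius r
Here z0 = 7 and r = 39
Locus: Circle centered at (7, 0) with radius 39


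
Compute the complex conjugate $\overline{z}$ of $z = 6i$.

If z = a + bi, then conjugate(z) = a - bi
conjugate(6i) = -6i


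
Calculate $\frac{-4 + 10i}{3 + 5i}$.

Multiply numerator and denominator by conjugate (3 - 5i):
= (-4 + 10i)(3 - 5i) / (3^2 + 5^2)
= (38 + 50i) / 34
Divide through by 2: (19 + 25i) / 17
= 19/17 + (25/17)i


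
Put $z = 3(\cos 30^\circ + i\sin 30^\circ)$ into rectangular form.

a = r cos θ = 3 * sqrt(3)/2 = 3*sqrt(3)/2
b = r sin θ = 3 * 1/2 = 3/2
z = 3*sqrt(3)/2 + (3/2)i


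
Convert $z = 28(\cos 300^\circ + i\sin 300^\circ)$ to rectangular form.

a = r cos θ = 28 * 1/2 = 14
b = r sin θ = 28 * -sqrt(3)/2 = -14*sqrt(3)
z = 14 - 14*sqrt(3)i


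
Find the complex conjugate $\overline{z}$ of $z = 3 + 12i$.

If z = a + bi, then conjugate(z) = a - bi
conjugate(3 + 12i) = 3 - 12i


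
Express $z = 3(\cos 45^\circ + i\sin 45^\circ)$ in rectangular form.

a = r cos θ = 3 * sqrt(2)/2 = 3*sqrt(2)/2
b = r sin θ = 3 * sqrt(2)/2 = 3*sqrt(2)/2
z = 3*sqrt(2)/2 + (3*sqrt(2)/2)i


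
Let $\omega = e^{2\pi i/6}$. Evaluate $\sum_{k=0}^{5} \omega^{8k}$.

Let ζ = ω^8 = e^(2πi·8/6). Since 6 ∤ 8, ζ ≠ 1.
Sum = Σ_{k=0}^{5} ζ^k = (ζ^6 - 1)/(ζ - 1) = (ω^{8·6} - 1)/(ζ - 1) = (1 - 1)/(ζ - 1) = 0


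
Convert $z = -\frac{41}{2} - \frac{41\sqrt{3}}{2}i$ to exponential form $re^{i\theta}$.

r = |z| = sqrt((-41/2)^2 + (-41*sqrt(3)/2)^2) = sqrt(1681/4 + 5043/4) = sqrt(1681) = 41
θ = arctan(b/a) = arctan(-35.507/-20.5) (quadrant-adjusted) = -120° = -2π/3
z = 41e^(-i*2π/3)


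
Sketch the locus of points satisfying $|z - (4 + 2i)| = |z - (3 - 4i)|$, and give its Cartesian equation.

|z - z1| = |z - z2| means z is equidistant from z1 and z2,
i.e. the perpendicular bisector of the segment from (4, 2) to (3, -4) (midpoint (7/2, -1)).
With z = x + yi, square both sides:
(x - 4)^2 + (y - 2)^2 = (x - 3)^2 + (y - (-4))^2
The x^2 and y^2 terms cancel: -2x + (-12)y = 25 - 20 = 5
Simplify: 2x + 12y = -5
Locus: Perpendicular bisector of the segment from (4, 2) to (3, -4): the line 2x + 12y = -5


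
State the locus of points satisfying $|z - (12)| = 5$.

|z - z0| = r describes a circle centered at z0 with radius r
Here z0 = 12 and r = 5
Locus: Circle centered at (12, 0) with radius 5


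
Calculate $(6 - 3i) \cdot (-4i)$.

(a1*a2 - b1*b2) + (a1*b2 + b1*a2)i
= (0 - 12) + (-24 + 0)i
= -12 - 24i


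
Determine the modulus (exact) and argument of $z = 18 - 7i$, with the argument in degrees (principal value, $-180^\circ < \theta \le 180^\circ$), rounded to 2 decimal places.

|z| = sqrt(18^2 + (-7)^2) = sqrt(373)
arg(z) = arctan(b/a) = arctan(-7/18) (quadrant-adjusted) = -21.25°


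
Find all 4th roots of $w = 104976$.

|w| = 104976, arg(w) = 0°
Root modulus = 104976^(1/4) = 18
Root arguments: θ_k = (0° + 360°k)/4 for k = 0, 1, ..., 3
Roots: 18, 18i, -18, -18i


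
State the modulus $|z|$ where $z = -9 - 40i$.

|z| = sqrt(a^2 + b^2) = sqrt((-9)^2 + (-40)^2) = sqrt(1681) = 41


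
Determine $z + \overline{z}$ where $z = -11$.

z + conjugate(z) = (a + bi) + (a - bi) = 2a
= 2 * (-11) = -22


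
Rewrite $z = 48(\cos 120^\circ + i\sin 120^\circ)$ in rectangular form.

a = r cos θ = 48 * -1/2 = -24
b = r sin θ = 48 * sqrt(3)/2 = 24*sqrt(3)
z = -24 + 24*sqrt(3)i


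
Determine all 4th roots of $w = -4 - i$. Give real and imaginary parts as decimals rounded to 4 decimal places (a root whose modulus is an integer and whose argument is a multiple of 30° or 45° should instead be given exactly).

|w| = sqrt(17) ≈ 4.123106, arg(w) ≈ 194.036243°
Root modulus = sqrt(17)^(1/4) ≈ 1.424971
Root arguments: θ_k = (arg(w) + 360°k)/4 for k = 0, 1, ..., 3
Compute each root as (root modulus)(cos θ_k + i sin θ_k) using full-precision intermediates, then round to 4 decimal places.
Roots: 0.9440 + 1.0674i, -1.0674 + 0.9440i, -0.9440 - 1.0674i, 1.0674 - 0.9440i


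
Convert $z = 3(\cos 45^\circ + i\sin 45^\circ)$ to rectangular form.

a = r cos θ = 3 * sqrt(2)/2 = 3*sqrt(2)/2
b = r sin θ = 3 * sqrt(2)/2 = 3*sqrt(2)/2
z = 3*sqrt(2)/2 + (3*sqrt(2)/2)i


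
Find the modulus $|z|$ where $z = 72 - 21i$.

|z| = sqrt(a^2 + b^2) = sqrt(72^2 + (-21)^2) = sqrt(5625) = 75


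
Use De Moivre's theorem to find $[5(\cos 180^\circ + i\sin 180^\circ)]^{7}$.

By De Moivre: z^n = r^n(cos(nθ) + i sin(nθ))
= 5^7(cos(7*180°) + i sin(7*180°))
= 78125(cos 180° + i sin 180°)
= -78125


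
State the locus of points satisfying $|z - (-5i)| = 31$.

|z - z0| = r describes a circle centered at z0 with radius r
Here z0 = -5i and r = 31
Locus: Circle centered at (0, -5) with radius 31


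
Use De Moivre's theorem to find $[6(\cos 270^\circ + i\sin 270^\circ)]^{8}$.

By De Moivre: z^n = r^n(cos(nθ) + i sin(nθ))
= 6^8(cos(8*270°) + i sin(8*270°))
= 1679616(cos 0° + i sin 0°)
= 1679616


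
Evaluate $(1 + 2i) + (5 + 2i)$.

(1 + 5) + (2 + 2)i = 6 + 4i


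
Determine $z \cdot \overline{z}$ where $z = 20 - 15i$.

z * conjugate(z) = |z|^2 = a^2 + b^2
= 20^2 + (-15)^2 = 625


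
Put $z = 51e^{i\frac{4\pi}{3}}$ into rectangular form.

a = r cos θ = 51 * -1/2 = -51/2
b = r sin θ = 51 * -sqrt(3)/2 = -51*sqrt(3)/2
z = -51/2 - (51*sqrt(3)/2)i


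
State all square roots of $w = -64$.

|w| = 64, arg(w) = 180°
Root modulus = 64^(1/2) = 8
Root arguments: θ_k = (180° + 360°k)/2 for k = 0, 1, ..., 1
Roots: 8i, -8i


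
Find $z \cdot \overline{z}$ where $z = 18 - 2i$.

z * conjugate(z) = |z|^2 = a^2 + b^2
= 18^2 + (-2)^2 = 328


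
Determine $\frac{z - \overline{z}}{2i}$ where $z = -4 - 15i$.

z - conjugate(z) = 2bi
(z - conjugate(z))/(2i) = 2bi/(2i) = b = -15


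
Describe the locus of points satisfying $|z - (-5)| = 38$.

|z - z0| = r describes a circle centered at z0 with radius r
Here z0 = -5 and r = 38
Locus: Circle centered at (-5, 0) with radius 38


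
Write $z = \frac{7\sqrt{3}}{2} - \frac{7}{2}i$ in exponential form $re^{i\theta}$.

r = |z| = sqrt((7*sqrt(3)/2)^2 + (-7/2)^2) = sqrt(147/4 + 49/4) = sqrt(49) = 7
θ = arctan(b/a) = arctan(-3.5/6.0622) (quadrant-adjusted) = -30° = -π/6
z = 7e^(-i*π/6)


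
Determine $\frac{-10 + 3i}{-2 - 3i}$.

Multiply numerator and denominator by conjugate (-2 + 3i):
= (-10 + 3i)(-2 + 3i) / ((-2)^2 + (-3)^2)
= (11 - 36i) / 13
= 11/13 - (36/13)i


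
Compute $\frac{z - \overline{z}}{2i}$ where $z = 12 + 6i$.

z - conjugate(z) = 2bi
(z - conjugate(z))/(2i) = 2bi/(2i) = b = 6


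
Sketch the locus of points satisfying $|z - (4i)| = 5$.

|z - z0| = r describes a circle centered at z0 with radius r
Here z0 = 4i and r = 5
Locus: Circle centered at (0, 4) with radius 5


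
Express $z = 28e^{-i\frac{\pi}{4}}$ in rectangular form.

a = r cos θ = 28 * sqrt(2)/2 = 14*sqrt(2)
b = r sin θ = 28 * -sqrt(2)/2 = -14*sqrt(2)
z = 14*sqrt(2) - 14*sqrt(2)i


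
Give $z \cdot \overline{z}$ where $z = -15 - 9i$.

z * conjugate(z) = |z|^2 = a^2 + b^2
= (-15)^2 + (-9)^2 = 306


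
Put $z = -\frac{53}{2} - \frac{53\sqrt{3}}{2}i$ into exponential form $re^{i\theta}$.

r = |z| = sqrt((-53/2)^2 + (-53*sqrt(3)/2)^2) = sqrt(2809/4 + 8427/4) = sqrt(2809) = 53
θ = arctan(b/a) = arctan(-45.8993/-26.5) (quadrant-adjusted) = 240° = 4π/3
z = 53e^(i*4π/3)


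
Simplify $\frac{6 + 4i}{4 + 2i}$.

Multiply numerator and denominator by conjugate (4 - 2i):
= (6 + 4i)(4 - 2i) / (4^2 + 2^2)
= (32 + 4i) / 20
Divide through by 4: (8 + i) / 5
= 8/5 + (1/5)i


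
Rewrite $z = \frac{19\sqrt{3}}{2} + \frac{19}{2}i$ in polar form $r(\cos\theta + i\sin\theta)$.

r = |z| = sqrt(a^2 + b^2) = sqrt((19*sqrt(3)/2)^2 + (19/2)^2) = sqrt(1083/4 + 361/4) = sqrt(361) = 19
θ = arctan(b/a) = arctan(9.5/16.4545) (quadrant-adjusted) = 30°
z = 19(cos 30° + i sin 30°)


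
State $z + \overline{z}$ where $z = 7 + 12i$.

z + conjugate(z) = (a + bi) + (a - bi) = 2a
= 2 * 7 = 14


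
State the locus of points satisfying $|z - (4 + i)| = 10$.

|z - z0| = r describes a circle centered at z0 with radius r
Here z0 = 4 + i and r = 10
Locus: Circle centered at (4, 1) with radius 10


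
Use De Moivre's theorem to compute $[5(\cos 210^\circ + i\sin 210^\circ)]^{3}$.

By De Moivre: z^n = r^n(cos(nθ) + i sin(nθ))
= 5^3(cos(3*210°) + i sin(3*210°))
= 125(cos 270° + i sin 270°)
= -125i


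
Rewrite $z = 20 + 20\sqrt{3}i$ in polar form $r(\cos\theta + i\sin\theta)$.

r = |z| = sqrt(a^2 + b^2) = sqrt((20)^2 + (20*sqrt(3))^2) = sqrt(400 + 1200) = sqrt(1600) = 40
θ = arctan(b/a) = arctan(34.641/20) (quadrant-adjusted) = 60°
z = 40(cos 60° + i sin 60°)


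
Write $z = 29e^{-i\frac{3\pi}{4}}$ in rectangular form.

a = r cos θ = 29 * -sqrt(2)/2 = -29*sqrt(2)/2
b = r sin θ = 29 * -sqrt(2)/2 = -29*sqrt(2)/2
z = -29*sqrt(2)/2 - (29*sqrt(2)/2)i


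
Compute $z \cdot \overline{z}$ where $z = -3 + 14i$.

z * conjugate(z) = |z|^2 = a^2 + b^2
= (-3)^2 + 14^2 = 205


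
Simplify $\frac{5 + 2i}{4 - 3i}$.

Multiply numerator and denominator by conjugate (4 + 3i):
= (5 + 2i)(4 + 3i) / (4^2 + (-3)^2)
= (14 + 23i) / 25
= 14/25 + (23/25)i


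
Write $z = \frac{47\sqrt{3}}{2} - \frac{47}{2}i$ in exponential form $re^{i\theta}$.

r = |z| = sqrt((47*sqrt(3)/2)^2 + (-47/2)^2) = sqrt(6627/4 + 2209/4) = sqrt(2209) = 47
θ = arctan(b/a) = arctan(-23.5/40.7032) (quadrant-adjusted) = -30° = -π/6
z = 47e^(-i*π/6)


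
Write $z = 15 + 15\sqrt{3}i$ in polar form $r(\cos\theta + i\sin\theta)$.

r = |z| = sqrt(a^2 + b^2) = sqrt((15)^2 + (15*sqrt(3))^2) = sqrt(225 + 675) = sqrt(900) = 30
θ = arctan(b/a) = arctan(25.9808/15) (quadrant-adjusted) = 60°
z = 30(cos 60° + i sin 60°)


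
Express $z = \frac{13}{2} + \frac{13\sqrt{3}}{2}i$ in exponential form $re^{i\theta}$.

r = |z| = sqrt((13/2)^2 + (13*sqrt(3)/2)^2) = sqrt(169/4 + 507/4) = sqrt(169) = 13
θ = arctan(b/a) = arctan(11.2583/6.5) (quadrant-adjusted) = 60° = π/3
z = 13e^(i*π/3)


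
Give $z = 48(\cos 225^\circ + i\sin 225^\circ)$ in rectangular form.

a = r cos θ = 48 * -sqrt(2)/2 = -24*sqrt(2)
b = r sin θ = 48 * -sqrt(2)/2 = -24*sqrt(2)
z = -24*sqrt(2) - 24*sqrt(2)i


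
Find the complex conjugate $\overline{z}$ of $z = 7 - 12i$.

If z = a + bi, then conjugate(z) = a - bi
conjugate(7 - 12i) = 7 + 12i


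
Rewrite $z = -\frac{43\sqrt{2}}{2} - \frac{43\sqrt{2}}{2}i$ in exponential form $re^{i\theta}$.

r = |z| = sqrt((-43*sqrt(2)/2)^2 + (-43*sqrt(2)/2)^2) = sqrt(1849/2 + 1849/2) = sqrt(1849) = 43
θ = arctan(b/a) = arctan(-30.4056/-30.4056) (quadrant-adjusted) = 225° = 5π/4
z = 43e^(i*5π/4)


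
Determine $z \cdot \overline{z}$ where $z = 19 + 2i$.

z * conjugate(z) = |z|^2 = a^2 + b^2
= 19^2 + 2^2 = 365


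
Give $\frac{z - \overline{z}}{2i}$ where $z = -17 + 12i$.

z - conjugate(z) = 2bi
(z - conjugate(z))/(2i) = 2bi/(2i) = b = 12


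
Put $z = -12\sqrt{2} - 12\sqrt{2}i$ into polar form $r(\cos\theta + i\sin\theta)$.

r = |z| = sqrt(a^2 + b^2) = sqrt((-12*sqrt(2))^2 + (-12*sqrt(2))^2) = sqrt(288 + 288) = sqrt(576) = 24
θ = arctan(b/a) = arctan(-16.9706/-16.9706) (quadrant-adjusted) = 225°
z = 24(cos 225° + i sin 225°)


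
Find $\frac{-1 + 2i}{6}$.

Divisor is real, so divide each part by 6:
= -1/6 + (1/3)i


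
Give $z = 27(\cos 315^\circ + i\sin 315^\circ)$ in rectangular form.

a = r cos θ = 27 * sqrt(2)/2 = 27*sqrt(2)/2
b = r sin θ = 27 * -sqrt(2)/2 = -27*sqrt(2)/2
z = 27*sqrt(2)/2 - (27*sqrt(2)/2)i


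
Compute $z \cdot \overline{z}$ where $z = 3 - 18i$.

z * conjugate(z) = |z|^2 = a^2 + b^2
= 3^2 + (-18)^2 = 333


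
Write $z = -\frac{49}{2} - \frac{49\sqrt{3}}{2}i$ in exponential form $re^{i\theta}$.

r = |z| = sqrt((-49/2)^2 + (-49*sqrt(3)/2)^2) = sqrt(2401/4 + 7203/4) = sqrt(2401) = 49
θ = arctan(b/a) = arctan(-42.4352/-24.5) (quadrant-adjusted) = -120° = -2π/3
z = 49e^(-i*2π/3)


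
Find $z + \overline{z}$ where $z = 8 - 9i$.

z + conjugate(z) = (a + bi) + (a - bi) = 2a
= 2 * 8 = 16


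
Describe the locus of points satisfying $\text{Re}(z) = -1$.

Re(z) = x where z = x + yi; the equation x = -1 is satisfied by all points with that x-coordinate
Locus: Vertical line x = -1


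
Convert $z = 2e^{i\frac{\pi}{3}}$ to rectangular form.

a = r cos θ = 2 * 1/2 = 1
b = r sin θ = 2 * sqrt(3)/2 = sqrt(3)
z = 1 + sqrt(3)i


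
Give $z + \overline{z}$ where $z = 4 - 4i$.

z + conjugate(z) = (a + bi) + (a - bi) = 2a
= 2 * 4 = 8


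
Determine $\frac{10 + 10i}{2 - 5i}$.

Multiply numerator and denominator by conjugate (2 + 5i):
= (10 + 10i)(2 + 5i) / (2^2 + (-5)^2)
= (-30 + 70i) / 29
= -30/29 + (70/29)i


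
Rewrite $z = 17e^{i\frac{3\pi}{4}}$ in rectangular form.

a = r cos θ = 17 * -sqrt(2)/2 = -17*sqrt(2)/2
b = r sin θ = 17 * sqrt(2)/2 = 17*sqrt(2)/2
z = -17*sqrt(2)/2 + (17*sqrt(2)/2)i


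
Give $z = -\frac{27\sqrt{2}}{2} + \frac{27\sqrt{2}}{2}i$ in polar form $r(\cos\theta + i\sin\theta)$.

r = |z| = sqrt(a^2 + b^2) = sqrt((-27*sqrt(2)/2)^2 + (27*sqrt(2)/2)^2) = sqrt(729/2 + 729/2) = sqrt(729) = 27
θ = arctan(b/a) = arctan(19.0919/-19.0919) (quadrant-adjusted) = 135°
z = 27(cos 135° + i sin 135°)


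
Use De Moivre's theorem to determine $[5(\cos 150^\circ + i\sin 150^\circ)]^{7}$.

By De Moivre: z^n = r^n(cos(nθ) + i sin(nθ))
= 5^7(cos(7*150°) + i sin(7*150°))
= 78125(cos 330° + i sin 330°)
= 78125*sqrt(3)/2 - (78125/2)i


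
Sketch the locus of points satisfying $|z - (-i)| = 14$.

|z - z0| = r describes a circle centered at z0 with radius r
Here z0 = -i and r = 14
Locus: Circle centered at (0, -1) with radius 14


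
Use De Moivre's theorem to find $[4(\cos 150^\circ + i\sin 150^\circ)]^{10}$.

By De Moivre: z^n = r^n(cos(nθ) + i sin(nθ))
= 4^10(cos(10*150°) + i sin(10*150°))
= 1048576(cos 60° + i sin 60°)
= 524288 + 524288*sqrt(3)i


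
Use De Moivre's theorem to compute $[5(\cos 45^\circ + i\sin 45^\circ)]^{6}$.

By De Moivre: z^n = r^n(cos(nθ) + i sin(nθ))
= 5^6(cos(6*45°) + i sin(6*45°))
= 15625(cos 270° + i sin 270°)
= -15625i


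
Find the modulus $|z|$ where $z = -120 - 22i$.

|z| = sqrt(a^2 + b^2) = sqrt((-120)^2 + (-22)^2) = sqrt(14884) = 122


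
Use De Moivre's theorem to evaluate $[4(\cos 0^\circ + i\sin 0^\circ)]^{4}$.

By De Moivre: z^n = r^n(cos(nθ) + i sin(nθ))
= 4^4(cos(4*0°) + i sin(4*0°))
= 256(cos 0° + i sin 0°)
= 256


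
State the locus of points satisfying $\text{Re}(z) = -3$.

Re(z) = x where z = x + yi; the equation x = -3 is satisfied by all points with that x-coordinate
Locus: Vertical line x = -3


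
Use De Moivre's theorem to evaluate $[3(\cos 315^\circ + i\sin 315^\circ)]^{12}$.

By De Moivre: z^n = r^n(cos(nθ) + i sin(nθ))
= 3^12(cos(12*315°) + i sin(12*315°))
= 531441(cos 180° + i sin 180°)
= -531441


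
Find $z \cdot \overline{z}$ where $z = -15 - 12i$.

z * conjugate(z) = |z|^2 = a^2 + b^2
= (-15)^2 + (-12)^2 = 369


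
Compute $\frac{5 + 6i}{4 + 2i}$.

Multiply numerator and denominator by conjugate (4 - 2i):
= (5 + 6i)(4 - 2i) / (4^2 + 2^2)
= (32 + 14i) / 20
Divide through by 2: (16 + 7i) / 10
= 8/5 + (7/10)i


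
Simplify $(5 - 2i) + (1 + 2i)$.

(5 + 1) + (-2 + 2)i = 6


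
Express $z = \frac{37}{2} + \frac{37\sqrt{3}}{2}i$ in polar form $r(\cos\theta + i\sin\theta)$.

r = |z| = sqrt(a^2 + b^2) = sqrt((37/2)^2 + (37*sqrt(3)/2)^2) = sqrt(1369/4 + 4107/4) = sqrt(1369) = 37
θ = arctan(b/a) = arctan(32.0429/18.5) (quadrant-adjusted) = 60°
z = 37(cos 60° + i sin 60°)


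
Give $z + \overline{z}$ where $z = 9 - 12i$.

z + conjugate(z) = (a + bi) + (a - bi) = 2a
= 2 * 9 = 18


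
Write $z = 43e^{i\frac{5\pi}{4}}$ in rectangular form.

a = r cos θ = 43 * -sqrt(2)/2 = -43*sqrt(2)/2
b = r sin θ = 43 * -sqrt(2)/2 = -43*sqrt(2)/2
z = -43*sqrt(2)/2 - (43*sqrt(2)/2)i


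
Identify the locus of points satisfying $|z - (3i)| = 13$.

|z - z0| = r describes a circle centered at z0 with radius r
Here z0 = 3i and r = 13
Locus: Circle centered at (0, 3) with radius 13


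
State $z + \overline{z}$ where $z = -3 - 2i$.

z + conjugate(z) = (a + bi) + (a - bi) = 2a
= 2 * (-3) = -6


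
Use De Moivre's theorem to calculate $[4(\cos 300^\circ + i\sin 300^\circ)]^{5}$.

By De Moivre: z^n = r^n(cos(nθ) + i sin(nθ))
= 4^5(cos(5*300°) + i sin(5*300°))
= 1024(cos 60° + i sin 60°)
= 512 + 512*sqrt(3)i


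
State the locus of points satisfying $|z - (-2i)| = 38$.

|z - z0| = r describes a circle centered at z0 with radius r
Here z0 = -2i and r = 38
Locus: Circle centered at (0, -2) with radius 38


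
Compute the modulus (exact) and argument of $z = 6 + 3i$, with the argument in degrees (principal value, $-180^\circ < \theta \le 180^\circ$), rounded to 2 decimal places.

|z| = sqrt(6^2 + 3^2) = sqrt(45)
arg(z) = arctan(b/a) = arctan(3/6) (quadrant-adjusted) = 26.57°


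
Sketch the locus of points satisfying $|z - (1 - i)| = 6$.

|z - z0| = r describes a circle centered at z0 with radius r
Here z0 = 1 - i and r = 6
Locus: Circle centered at (1, -1) with radius 6


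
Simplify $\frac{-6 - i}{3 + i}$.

Multiply numerator and denominator by conjugate (3 - i):
= (-6 - i)(3 - i) / (3^2 + 1^2)
= (-19 + 3i) / 10
= -19/10 + (3/10)i


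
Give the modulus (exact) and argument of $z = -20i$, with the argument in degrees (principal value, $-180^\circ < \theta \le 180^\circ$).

|z| = sqrt(0^2 + (-20)^2) = 20
a = 0 and b < 0, so z lies on the negative imaginary axis: arg(z) = -90°


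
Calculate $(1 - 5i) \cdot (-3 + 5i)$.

(a1*a2 - b1*b2) + (a1*b2 + b1*a2)i
= (-3 - (-25)) + (5 + 15)i
= 22 + 20i


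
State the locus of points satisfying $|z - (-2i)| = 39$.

|z - z0| = r describes a circle centered at z0 with radius r
Here z0 = -2i and r = 39
Locus: Circle centered at (0, -2) with radius 39


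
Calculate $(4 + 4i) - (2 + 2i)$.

(4 - 2) + (4 - 2)i = 2 + 2i


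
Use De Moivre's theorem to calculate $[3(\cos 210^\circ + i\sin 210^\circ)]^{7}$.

By De Moivre: z^n = r^n(cos(nθ) + i sin(nθ))
= 3^7(cos(7*210°) + i sin(7*210°))
= 2187(cos 30° + i sin 30°)
= 2187*sqrt(3)/2 + (2187/2)i


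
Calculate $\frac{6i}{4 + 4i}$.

Multiply numerator and denominator by conjugate (4 - 4i):
= (6i)(4 - 4i) / (4^2 + 4^2)
= (24 + 24i) / 32
Divide through by 8: (3 + 3i) / 4
= 3/4 + (3/4)i


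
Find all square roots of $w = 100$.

|w| = 100, arg(w) = 0°
Root modulus = 100^(1/2) = 10
Root arguments: θ_k = (0° + 360°k)/2 for k = 0, 1, ..., 1
Roots: 10, -10


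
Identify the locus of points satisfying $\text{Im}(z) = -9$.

Im(z) = y where z = x + yi; the equation y = -9 is satisfied by all points with that y-coordinate
Locus: Horizontal line y = -9


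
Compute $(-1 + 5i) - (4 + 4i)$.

(-1 - 4) + (5 - 4)i = -5 + i


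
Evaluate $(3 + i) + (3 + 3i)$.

(3 + 3) + (1 + 3)i = 6 + 4i


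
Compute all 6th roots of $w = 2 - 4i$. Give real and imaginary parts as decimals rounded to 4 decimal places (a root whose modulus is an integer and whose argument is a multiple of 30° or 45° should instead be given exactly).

|w| = sqrt(20) ≈ 4.472136, arg(w) ≈ 296.565051°
Root modulus = sqrt(20)^(1/6) ≈ 1.283569
Root arguments: θ_k = (arg(w) + 360°k)/6 for k = 0, 1, ..., 5
Compute each root as (root modulus)(cos θ_k + i sin θ_k) using full-precision intermediates, then round to 4 decimal places.
Roots: 0.8348 + 0.9750i, -0.4269 + 1.2105i, -1.2618 + 0.2355i, -0.8348 - 0.9750i, 0.4269 - 1.2105i, 1.2618 - 0.2355i


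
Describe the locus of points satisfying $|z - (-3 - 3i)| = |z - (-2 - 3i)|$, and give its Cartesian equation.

|z - z1| = |z - z2| means z is equidistant from z1 and z2,
i.e. the perpendicular bisector of the segment from (-3, -3) to (-2, -3) (midpoint (-5/2, -3)).
With z = x + yi, square both sides:
(x - (-3))^2 + (y - (-3))^2 = (x - (-2))^2 + (y - (-3))^2
The x^2 and y^2 terms cancel: 2x + 0y = 13 - 18 = -5
Simplify: x = -5/2
Locus: Perpendicular bisector of the segment from (-3, -3) to (-2, -3): the line x = -5/2
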